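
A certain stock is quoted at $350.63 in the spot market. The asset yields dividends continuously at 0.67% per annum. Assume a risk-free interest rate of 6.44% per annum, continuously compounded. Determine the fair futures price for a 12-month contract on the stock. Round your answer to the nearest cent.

F = S·e^((r − q)T) = 350.63 · e^((0.0644 − 0.0067) × 12/12)
= 350.63 · e^0.057700 = 350.63 × 1.059397
F = $371.46

$371.46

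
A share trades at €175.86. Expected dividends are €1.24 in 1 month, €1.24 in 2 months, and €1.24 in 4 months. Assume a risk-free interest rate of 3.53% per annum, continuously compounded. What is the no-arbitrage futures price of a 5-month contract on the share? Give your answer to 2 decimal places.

€174.72

PV(dividends) I = 1.24·e^(−0.0353·1/12) + 1.24·e^(−0.0353·2/12) + 1.24·e^(−0.0353·4/12)
I = 1.2364 + 1.2327 + 1.2255 = 3.6946
F = (S − I)·e^(rT) = (175.86 − 3.6946) · e^(0.0353·5/12)
= 172.1654 · e^0.014708 = 172.1654 × 1.014817 = €174.72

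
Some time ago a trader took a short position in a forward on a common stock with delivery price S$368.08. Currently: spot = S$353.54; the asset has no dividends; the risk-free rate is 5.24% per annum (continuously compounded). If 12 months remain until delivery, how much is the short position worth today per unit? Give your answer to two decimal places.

Current fair forward for the remaining 12 months: F = S·e^(r·T), r = 0.0524
F = 353.54 · e^(0.0524 × 12/12) = 353.54 × 1.053797 = 372.5594
Value of long forward = (F − K)·e^(−rT) = (372.5594 − 368.08) · e^(−0.0524·12/12)
= 4.4794 × 0.948949 = 4.25
Short position value = −(long value) = -S$4.25

-S$4.25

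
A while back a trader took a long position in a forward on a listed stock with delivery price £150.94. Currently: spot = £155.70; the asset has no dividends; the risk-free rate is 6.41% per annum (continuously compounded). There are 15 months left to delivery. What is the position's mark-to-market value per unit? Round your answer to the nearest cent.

£16.38

Current fair forward for the remaining 15 months: F = S·e^(r·T), r = 0.0641
F = 155.70 · e^(0.0641 × 15/12) = 155.70 × 1.083422 = 168.6888
Value of long forward = (F − K)·e^(−rT) = (168.6888 − 150.94) · e^(−0.0641·15/12)
= 17.7488 × 0.923001 = 16.38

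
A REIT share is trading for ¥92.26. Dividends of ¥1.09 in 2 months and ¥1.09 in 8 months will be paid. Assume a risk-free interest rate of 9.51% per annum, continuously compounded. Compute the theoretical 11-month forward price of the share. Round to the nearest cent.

PV(dividends) I = 1.09·e^(−0.0951·2/12) + 1.09·e^(−0.0951·8/12)
I = 1.0729 + 1.0230 = 2.0959
F = (S − I)·e^(rT) = (92.26 − 2.0959) · e^(0.0951·11/12)
= 90.1641 · e^0.087175 = 90.1641 × 1.091088 = ¥98.38

¥98.38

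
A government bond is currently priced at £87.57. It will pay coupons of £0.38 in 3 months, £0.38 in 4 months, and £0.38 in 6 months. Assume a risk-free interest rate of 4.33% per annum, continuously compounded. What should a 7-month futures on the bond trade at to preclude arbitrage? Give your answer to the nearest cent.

£88.66

PV(coupons) I = 0.38·e^(−0.0433·3/12) + 0.38·e^(−0.0433·4/12) + 0.38·e^(−0.0433·6/12)
I = 0.3759 + 0.3746 + 0.3719 = 1.1224
F = (S − I)·e^(rT) = (87.57 − 1.1224) · e^(0.0433·7/12)
= 86.4476 · e^0.025258 = 86.4476 × 1.025580 = £88.66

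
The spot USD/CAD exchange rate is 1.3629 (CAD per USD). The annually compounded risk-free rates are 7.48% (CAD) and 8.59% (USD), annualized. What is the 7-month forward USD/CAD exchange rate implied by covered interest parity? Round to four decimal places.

By covered interest parity, F = S · (1+r_CAD)^T / (1+r_USD)^T
= 1.3629 × 1.042976 / 1.049246 = 1.3629 × 0.994024
F = 1.3548 CAD per USD

1.3548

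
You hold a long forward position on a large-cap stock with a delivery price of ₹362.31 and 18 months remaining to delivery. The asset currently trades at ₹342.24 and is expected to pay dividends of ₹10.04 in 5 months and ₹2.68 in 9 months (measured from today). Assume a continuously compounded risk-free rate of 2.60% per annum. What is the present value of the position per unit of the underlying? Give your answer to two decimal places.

PV(remaining dividends) I = 10.04·e^(−0.0260·5/12) + 2.68·e^(−0.0260·9/12) = 12.5601
Current forward F = (S − I)·e^(rT) = (342.24 − 12.5601)·e^(0.0260·18/12) = 329.6799 × 1.039770 = 342.7913
Value (long) = (F − K)·e^(−rT) = (342.7913 − 362.31) × 0.961751 = -18.7721
Value = -₹18.77

-₹18.77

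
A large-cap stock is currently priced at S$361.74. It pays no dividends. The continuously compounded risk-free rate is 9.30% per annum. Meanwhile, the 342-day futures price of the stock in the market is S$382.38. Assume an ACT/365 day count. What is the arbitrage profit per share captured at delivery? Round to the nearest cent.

S$12.30 per share

Fair futures: F* = S·e^(carry·T), with carry = r = 0.0930
F* = 361.74 · e^(0.0930 × 342/365) = 361.74 · e^0.087140 = 361.74 × 1.091049 = S$394.6761
Market S$382.38 < fair S$394.6761: forward underpriced → reverse cash-and-carry (short spot, go long the forward).
At maturity, profit = |F_mkt − F*| = |382.38 − 394.6761| = S$12.30 per share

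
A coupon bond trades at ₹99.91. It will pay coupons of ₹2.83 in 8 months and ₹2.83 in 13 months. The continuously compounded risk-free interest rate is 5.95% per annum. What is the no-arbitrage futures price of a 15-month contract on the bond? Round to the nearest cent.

PV(coupons) I = 2.83·e^(−0.0595·8/12) + 2.83·e^(−0.0595·13/12)
I = 2.7199 + 2.6533 = 5.3732
F = (S − I)·e^(rT) = (99.91 − 5.3732) · e^(0.0595·15/12)
= 94.5368 · e^0.074375 = 94.5368 × 1.077211 = ₹101.84

₹101.84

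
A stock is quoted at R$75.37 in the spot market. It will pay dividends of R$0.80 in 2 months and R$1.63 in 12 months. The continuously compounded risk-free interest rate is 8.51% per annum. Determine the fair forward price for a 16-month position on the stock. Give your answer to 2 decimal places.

PV(dividends) I = 0.80·e^(−0.0851·2/12) + 1.63·e^(−0.0851·12/12)
I = 0.7887 + 1.4970 = 2.2857
F = (S − I)·e^(rT) = (75.37 − 2.2857) · e^(0.0851·16/12)
= 73.0843 · e^0.113467 = 73.0843 × 1.120155 = R$81.87

R$81.87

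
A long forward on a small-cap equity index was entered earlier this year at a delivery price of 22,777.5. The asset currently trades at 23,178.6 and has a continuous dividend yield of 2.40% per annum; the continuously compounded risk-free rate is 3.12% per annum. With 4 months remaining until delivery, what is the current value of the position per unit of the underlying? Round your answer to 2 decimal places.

Current fair forward for the remaining 4 months: F = S·e^((r − q)·T), (r − q) = 0.0312 − 0.0240 = 0.0072
F = 23178.6 · e^(0.0072 × 4/12) = 23178.6 × 1.00240288 = 23234.2954
Value of long forward = (F − K)·e^(−rT) = (23234.2954 − 22777.5) · e^(−0.0312·4/12)
= 456.7954 × 0.98965389 = 452.07

452.07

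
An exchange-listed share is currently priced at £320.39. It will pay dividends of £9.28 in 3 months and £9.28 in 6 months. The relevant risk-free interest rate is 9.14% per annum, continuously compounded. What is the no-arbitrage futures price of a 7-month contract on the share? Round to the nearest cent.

£319.02

PV(dividends) I = 9.28·e^(−0.0914·3/12) + 9.28·e^(−0.0914·6/12)
I = 9.0704 + 8.8654 = 17.9358
F = (S − I)·e^(rT) = (320.39 − 17.9358) · e^(0.0914·7/12)
= 302.4542 · e^0.053317 = 302.4542 × 1.054764 = £319.02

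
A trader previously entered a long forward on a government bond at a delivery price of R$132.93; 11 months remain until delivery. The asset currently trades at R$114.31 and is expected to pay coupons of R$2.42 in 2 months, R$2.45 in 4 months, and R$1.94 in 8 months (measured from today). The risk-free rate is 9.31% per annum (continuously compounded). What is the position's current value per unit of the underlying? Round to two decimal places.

-R$14.33

PV(remaining coupons) I = 2.42·e^(−0.0931·2/12) + 2.45·e^(−0.0931·4/12) + 1.94·e^(−0.0931·8/12) = 6.5811
Current forward F = (S − I)·e^(rT) = (114.31 − 6.5811)·e^(0.0931·11/12) = 107.7289 × 1.089089 = 117.3264
Value (long) = (F − K)·e^(−rT) = (117.3264 − 132.93) × 0.918199 = -14.3272
Value = -R$14.33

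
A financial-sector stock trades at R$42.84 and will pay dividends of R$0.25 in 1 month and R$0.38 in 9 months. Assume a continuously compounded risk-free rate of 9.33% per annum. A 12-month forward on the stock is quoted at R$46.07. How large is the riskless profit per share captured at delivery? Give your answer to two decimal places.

PV(dividends) I = 0.25·e^(−0.0933·1/12) + 0.38·e^(−0.0933·9/12) = 0.6024
Fair forward F* = (S − I)·e^(rT) = (42.84 − 0.6024)·e^0.093300 = 42.2376 × 1.097791 = 46.3681
Market R$46.07 < fair 46.3681: forward underpriced → reverse cash-and-carry (short the stock, invest proceeds at r, pay the dividends, go long the forward).
Profit at T = |F_mkt − F*| = |46.07 − 46.3681| = R$0.30 per share

R$0.30 per share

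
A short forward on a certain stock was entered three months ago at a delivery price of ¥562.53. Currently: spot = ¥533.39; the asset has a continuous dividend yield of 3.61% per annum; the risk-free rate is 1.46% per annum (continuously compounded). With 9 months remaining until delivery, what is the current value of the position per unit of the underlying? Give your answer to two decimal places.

Current fair forward for the remaining 9 months: F = S·e^((r − q)·T), (r − q) = 0.0146 − 0.0361 = -0.0215
F = 533.39 · e^(-0.0215 × 9/12) = 533.39 × 0.984004 = 524.8579
Value of long forward = (F − K)·e^(−rT) = (524.8579 − 562.53) · e^(−0.0146·9/12)
= -37.6721 × 0.989110 = -37.26
Short position value = −(long value) = ¥37.26

¥37.26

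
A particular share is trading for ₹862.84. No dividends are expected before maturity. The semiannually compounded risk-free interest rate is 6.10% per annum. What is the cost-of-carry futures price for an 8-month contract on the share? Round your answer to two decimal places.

F = S · (1+r/2)^(2T)
= 862.84 × 1.040872
F = ₹898.11

₹898.11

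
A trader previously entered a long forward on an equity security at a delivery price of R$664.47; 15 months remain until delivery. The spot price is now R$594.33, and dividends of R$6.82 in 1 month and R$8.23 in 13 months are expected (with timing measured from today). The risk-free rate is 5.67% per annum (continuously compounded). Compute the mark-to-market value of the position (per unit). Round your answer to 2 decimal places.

-R$39.20

PV(remaining dividends) I = 6.82·e^(−0.0567·1/12) + 8.23·e^(−0.0567·13/12) = 14.5275
Current forward F = (S − I)·e^(rT) = (594.33 − 14.5275)·e^(0.0567·15/12) = 579.8025 × 1.073447 = 622.3873
Value (long) = (F − K)·e^(−rT) = (622.3873 − 664.47) × 0.931578 = -39.2033
Value = -R$39.20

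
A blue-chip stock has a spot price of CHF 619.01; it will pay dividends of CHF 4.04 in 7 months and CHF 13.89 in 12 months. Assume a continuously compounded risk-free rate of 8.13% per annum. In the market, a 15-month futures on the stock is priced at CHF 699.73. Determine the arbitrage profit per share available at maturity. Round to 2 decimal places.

PV(dividends) I = 4.04·e^(−0.0813·7/12) + 13.89·e^(−0.0813·12/12) = 16.6583
Fair futures F* = (S − I)·e^(rT) = (619.01 − 16.6583)·e^0.101625 = 602.3517 × 1.106968 = 666.7841
Market CHF 699.73 > fair 666.7841: forward overpriced → cash-and-carry (borrow at r, buy the stock and collect the dividends, short the forward).
Profit at T = |F_mkt − F*| = |699.73 − 666.7841| = CHF 32.95 per share

CHF 32.95 per share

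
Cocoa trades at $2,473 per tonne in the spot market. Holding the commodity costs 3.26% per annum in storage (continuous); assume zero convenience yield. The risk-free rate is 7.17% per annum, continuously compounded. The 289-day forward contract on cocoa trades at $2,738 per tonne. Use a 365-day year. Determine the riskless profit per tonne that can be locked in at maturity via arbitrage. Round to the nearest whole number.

Fair forward: F* = S·e^(carry·T), with carry = (r + u) = 0.0717 + 0.0326 = 0.1043
F* = 2473 · e^(0.1043 × 289/365) = 2473 · e^0.082583 = 2473 × 1.086089 = $2685.8981
Market $2738 > fair $2685.8981: forward overpriced → cash-and-carry (buy spot, short the forward).
At maturity, profit = |F_mkt − F*| = |2738 − 2685.8981| = $52 per tonne

$52 per tonne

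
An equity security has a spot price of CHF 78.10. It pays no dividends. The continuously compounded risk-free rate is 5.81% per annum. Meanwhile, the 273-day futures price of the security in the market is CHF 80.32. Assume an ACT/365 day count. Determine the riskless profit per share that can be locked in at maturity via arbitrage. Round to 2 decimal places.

Fair futures: F* = S·e^(carry·T), with carry = r = 0.0581
F* = 78.10 · e^(0.0581 × 273/365) = 78.10 · e^0.043456 = 78.10 × 1.044414 = CHF 81.5687
Market CHF 80.32 < fair CHF 81.5687: forward underpriced → reverse cash-and-carry (short spot, go long the forward).
At maturity, profit = |F_mkt − F*| = |80.32 − 81.5687| = CHF 1.25 per share

CHF 1.25 per share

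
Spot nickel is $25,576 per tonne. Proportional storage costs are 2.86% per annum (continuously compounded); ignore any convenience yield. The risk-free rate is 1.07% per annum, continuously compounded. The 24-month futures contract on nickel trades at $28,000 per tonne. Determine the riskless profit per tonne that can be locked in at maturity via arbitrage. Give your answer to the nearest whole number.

$333 per tonne

Fair futures: F* = S·e^(carry·T), with carry = (r + u) = 0.0107 + 0.0286 = 0.0393
F* = 25576 · e^(0.0393 × 24/12) = 25576 · e^0.078600 = 25576 × 1.081772 = $27667.4007
Market $28000 > fair $27667.4007: forward overpriced → cash-and-carry (buy spot, short the forward).
At maturity, profit = |F_mkt − F*| = |28000 − 27667.4007| = $333 per tonne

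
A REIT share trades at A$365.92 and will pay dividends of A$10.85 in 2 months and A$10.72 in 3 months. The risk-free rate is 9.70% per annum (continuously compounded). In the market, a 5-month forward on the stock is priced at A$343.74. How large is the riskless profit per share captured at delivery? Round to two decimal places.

A$15.26 per share

PV(dividends) I = 10.85·e^(−0.0970·2/12) + 10.72·e^(−0.0970·3/12) = 21.1392
Fair forward F* = (S − I)·e^(rT) = (365.92 − 21.1392)·e^0.040417 = 344.7808 × 1.041245 = 359.0013
Market A$343.74 < fair 359.0013: forward underpriced → reverse cash-and-carry (short the stock, invest proceeds at r, pay the dividends, go long the forward).
Profit at T = |F_mkt − F*| = |343.74 − 359.0013| = A$15.26 per share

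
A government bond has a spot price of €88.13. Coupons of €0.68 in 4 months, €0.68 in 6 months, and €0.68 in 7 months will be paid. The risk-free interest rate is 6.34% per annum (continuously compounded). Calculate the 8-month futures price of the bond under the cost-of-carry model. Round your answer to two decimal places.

€89.87

PV(coupons) I = 0.68·e^(−0.0634·4/12) + 0.68·e^(−0.0634·6/12) + 0.68·e^(−0.0634·7/12)
I = 0.6658 + 0.6588 + 0.6553 = 1.9799
F = (S − I)·e^(rT) = (88.13 − 1.9799) · e^(0.0634·8/12)
= 86.1501 · e^0.042267 = 86.1501 × 1.043173 = €89.87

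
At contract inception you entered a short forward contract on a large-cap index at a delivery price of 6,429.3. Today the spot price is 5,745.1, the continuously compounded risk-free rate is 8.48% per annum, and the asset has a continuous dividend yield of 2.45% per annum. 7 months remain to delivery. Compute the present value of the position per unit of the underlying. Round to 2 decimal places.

455.43

Current fair forward for the remaining 7 months: F = S·e^((r − q)·T), (r − q) = 0.0848 − 0.0245 = 0.0603
F = 5745.1 · e^(0.0603 × 7/12) = 5745.1 × 1.03580096 = 5950.7801
Value of long forward = (F − K)·e^(−rT) = (5950.7801 − 6429.3) · e^(−0.0848·7/12)
= -478.5199 × 0.95173688 = -455.43
Short position value = −(long value) = 455.43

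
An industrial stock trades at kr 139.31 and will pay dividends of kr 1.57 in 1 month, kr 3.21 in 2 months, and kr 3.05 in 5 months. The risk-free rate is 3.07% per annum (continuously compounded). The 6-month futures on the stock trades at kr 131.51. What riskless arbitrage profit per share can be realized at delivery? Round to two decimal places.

PV(dividends) I = 1.57·e^(−0.0307·1/12) + 3.21·e^(−0.0307·2/12) + 3.05·e^(−0.0307·5/12) = 7.7708
Fair futures F* = (S − I)·e^(rT) = (139.31 − 7.7708)·e^0.015350 = 131.5392 × 1.015468 = 133.5738
Market kr 131.51 < fair 133.5738: forward underpriced → reverse cash-and-carry (short the stock, invest proceeds at r, pay the dividends, go long the forward).
Profit at T = |F_mkt − F*| = |131.51 − 133.5738| = kr 2.06 per share

kr 2.06 per share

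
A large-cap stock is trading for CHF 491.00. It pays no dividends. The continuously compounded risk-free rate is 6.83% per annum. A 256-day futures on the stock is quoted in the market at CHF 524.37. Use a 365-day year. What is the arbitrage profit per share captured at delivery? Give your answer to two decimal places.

Fair futures: F* = S·e^(carry·T), with carry = r = 0.0683
F* = 491.00 · e^(0.0683 × 256/365) = 491.00 · e^0.047904 = 491.00 × 1.049070 = CHF 515.0934
Market CHF 524.37 > fair CHF 515.0934: forward overpriced → cash-and-carry (buy spot, short the forward).
At maturity, profit = |F_mkt − F*| = |524.37 − 515.0934| = CHF 9.28 per share

CHF 9.28 per share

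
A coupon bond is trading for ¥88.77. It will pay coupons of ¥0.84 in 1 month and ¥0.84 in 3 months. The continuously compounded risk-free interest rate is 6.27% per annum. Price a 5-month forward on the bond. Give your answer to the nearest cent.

PV(coupons) I = 0.84·e^(−0.0627·1/12) + 0.84·e^(−0.0627·3/12)
I = 0.8356 + 0.8269 = 1.6625
F = (S − I)·e^(rT) = (88.77 − 1.6625) · e^(0.0627·5/12)
= 87.1075 · e^0.026125 = 87.1075 × 1.026469 = ¥89.41

¥89.41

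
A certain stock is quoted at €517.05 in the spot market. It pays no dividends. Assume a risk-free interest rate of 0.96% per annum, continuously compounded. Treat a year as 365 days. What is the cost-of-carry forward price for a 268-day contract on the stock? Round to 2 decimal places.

€520.71

F = S·e^(rT) = 517.05 · e^(0.0096 × 268/365)
= 517.05 · e^0.007049 = 517.05 × 1.007074
F = €520.71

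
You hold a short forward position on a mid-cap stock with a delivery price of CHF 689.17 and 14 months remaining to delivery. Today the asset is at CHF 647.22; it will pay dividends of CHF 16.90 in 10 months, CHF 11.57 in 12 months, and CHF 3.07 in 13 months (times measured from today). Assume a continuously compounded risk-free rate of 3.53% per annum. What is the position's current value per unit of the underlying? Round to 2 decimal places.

PV(remaining dividends) I = 16.90·e^(−0.0353·10/12) + 11.57·e^(−0.0353·12/12) + 3.07·e^(−0.0353·13/12) = 30.5336
Current forward F = (S − I)·e^(rT) = (647.22 − 30.5336)·e^(0.0353·14/12) = 616.6864 × 1.042043 = 642.6137
Value (long) = (F − K)·e^(−rT) = (642.6137 − 689.17) × 0.959653 = -44.6779
Short position value = −(long value) = CHF 44.68

CHF 44.68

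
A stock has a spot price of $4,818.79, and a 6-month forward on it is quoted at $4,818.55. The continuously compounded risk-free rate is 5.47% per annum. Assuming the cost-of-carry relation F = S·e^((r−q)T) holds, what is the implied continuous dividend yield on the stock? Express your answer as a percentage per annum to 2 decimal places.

From F = S·e^((r−q)T): (r − q) = ln(F/S)/T
ln(4818.55/4818.79) = ln(0.999950) = -0.000050
(r − q) = -0.000050 / (6/12) = -0.000100
q = r − ln(F/S)/T = 0.0547 + 0.000100 = 0.054800
q = 5.48%

5.48%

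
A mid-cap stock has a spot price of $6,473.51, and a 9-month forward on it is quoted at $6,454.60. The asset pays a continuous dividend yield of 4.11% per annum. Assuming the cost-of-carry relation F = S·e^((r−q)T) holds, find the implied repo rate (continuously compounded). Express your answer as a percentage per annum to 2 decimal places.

From F = S·e^((r−q)T): (r − q) = ln(F/S)/T
ln(6454.60/6473.51) = ln(0.997079) = -0.002925
(r − q) = -0.002925 / (9/12) = -0.003900
r = ln(F/S)/T + q = -0.003900 + 0.0411 = 0.037200
r = 3.72%

3.72%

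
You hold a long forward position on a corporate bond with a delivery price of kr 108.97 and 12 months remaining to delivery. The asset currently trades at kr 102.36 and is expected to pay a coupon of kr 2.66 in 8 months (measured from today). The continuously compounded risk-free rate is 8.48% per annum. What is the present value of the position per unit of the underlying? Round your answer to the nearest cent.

-kr 0.26

PV(remaining coupons) I = 2.66·e^(−0.0848·8/12) = 2.5138
Current forward F = (S − I)·e^(rT) = (102.36 − 2.5138)·e^(0.0848·12/12) = 99.8462 × 1.088499 = 108.6825
Value (long) = (F − K)·e^(−rT) = (108.6825 − 108.97) × 0.918696 = -0.2641
Value = -kr 0.26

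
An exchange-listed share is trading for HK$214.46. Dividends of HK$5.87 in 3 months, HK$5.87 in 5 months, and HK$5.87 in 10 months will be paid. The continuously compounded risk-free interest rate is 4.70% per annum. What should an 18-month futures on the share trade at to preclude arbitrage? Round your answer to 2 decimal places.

PV(dividends) I = 5.87·e^(−0.0470·3/12) + 5.87·e^(−0.0470·5/12) + 5.87·e^(−0.0470·10/12)
I = 5.8014 + 5.7562 + 5.6445 = 17.2021
F = (S − I)·e^(rT) = (214.46 − 17.2021) · e^(0.0470·18/12)
= 197.2579 · e^0.070500 = 197.2579 × 1.073045 = HK$211.67

HK$211.67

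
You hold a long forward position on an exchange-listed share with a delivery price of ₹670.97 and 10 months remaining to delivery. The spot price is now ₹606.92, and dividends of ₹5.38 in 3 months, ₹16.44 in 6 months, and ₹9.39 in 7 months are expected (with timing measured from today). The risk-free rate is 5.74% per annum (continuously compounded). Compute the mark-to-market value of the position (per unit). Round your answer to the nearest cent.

PV(remaining dividends) I = 5.38·e^(−0.0574·3/12) + 16.44·e^(−0.0574·6/12) + 9.39·e^(−0.0574·7/12) = 30.3590
Current forward F = (S − I)·e^(rT) = (606.92 − 30.3590)·e^(0.0574·10/12) = 576.5610 × 1.048996 = 604.8102
Value (long) = (F − K)·e^(−rT) = (604.8102 − 670.97) × 0.953293 = -63.0697
Value = -₹63.07

-₹63.07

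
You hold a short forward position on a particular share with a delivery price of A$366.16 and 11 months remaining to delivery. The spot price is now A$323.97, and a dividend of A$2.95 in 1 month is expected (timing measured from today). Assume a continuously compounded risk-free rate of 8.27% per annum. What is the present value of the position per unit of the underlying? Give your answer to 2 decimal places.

A$18.39

PV(remaining dividends) I = 2.95·e^(−0.0827·1/12) = 2.9297
Current forward F = (S − I)·e^(rT) = (323.97 − 2.9297)·e^(0.0827·11/12) = 321.0403 × 1.078756 = 346.3241
Value (long) = (F − K)·e^(−rT) = (346.3241 − 366.16) × 0.926994 = -18.3878
Short position value = −(long value) = A$18.39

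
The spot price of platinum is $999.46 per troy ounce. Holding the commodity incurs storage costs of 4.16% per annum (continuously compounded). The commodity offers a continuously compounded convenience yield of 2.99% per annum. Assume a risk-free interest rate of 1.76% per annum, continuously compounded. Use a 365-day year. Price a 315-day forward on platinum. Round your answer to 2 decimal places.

Net carry = r + u − y = 0.0176 + 0.0416 − 0.0299 = 0.0293
F = S·e^((r+u−y)T) = 999.46 · e^(0.0293 × 315/365) = 999.46 · e^0.025286
= 999.46 × 1.025608 = $1,025.05 per troy ounce

$1,025.05 per troy ounce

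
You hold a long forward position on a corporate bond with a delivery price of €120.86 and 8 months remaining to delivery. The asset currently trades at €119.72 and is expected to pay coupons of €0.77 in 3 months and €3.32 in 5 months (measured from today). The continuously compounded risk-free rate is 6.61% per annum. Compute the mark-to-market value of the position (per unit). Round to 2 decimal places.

PV(remaining coupons) I = 0.77·e^(−0.0661·3/12) + 3.32·e^(−0.0661·5/12) = 3.9872
Current forward F = (S − I)·e^(rT) = (119.72 − 3.9872)·e^(0.0661·8/12) = 115.7328 × 1.045052 = 120.9468
Value (long) = (F − K)·e^(−rT) = (120.9468 − 120.86) × 0.956890 = 0.0831
Value = €0.08

€0.08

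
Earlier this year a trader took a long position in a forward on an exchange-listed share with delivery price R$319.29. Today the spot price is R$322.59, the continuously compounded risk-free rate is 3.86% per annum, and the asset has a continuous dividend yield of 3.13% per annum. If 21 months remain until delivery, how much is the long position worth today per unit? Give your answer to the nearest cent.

R$6.96

Current fair forward for the remaining 21 months: F = S·e^((r − q)·T), (r − q) = 0.0386 − 0.0313 = 0.0073
F = 322.59 · e^(0.0073 × 21/12) = 322.59 × 1.012857 = 326.7375
Value of long forward = (F − K)·e^(−rT) = (326.7375 − 319.29) · e^(−0.0386·21/12)
= 7.4475 × 0.934681 = 6.96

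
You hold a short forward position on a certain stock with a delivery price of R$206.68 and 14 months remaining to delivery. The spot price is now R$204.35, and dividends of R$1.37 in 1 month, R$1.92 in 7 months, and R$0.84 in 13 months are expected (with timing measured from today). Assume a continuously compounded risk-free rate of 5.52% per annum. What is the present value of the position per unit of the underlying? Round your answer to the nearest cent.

-R$6.55

PV(remaining dividends) I = 1.37·e^(−0.0552·1/12) + 1.92·e^(−0.0552·7/12) + 0.84·e^(−0.0552·13/12) = 4.0141
Current forward F = (S − I)·e^(rT) = (204.35 − 4.0141)·e^(0.0552·14/12) = 200.3359 × 1.066519 = 213.6620
Value (long) = (F − K)·e^(−rT) = (213.6620 − 206.68) × 0.937630 = 6.5465
Short position value = −(long value) = -R$6.55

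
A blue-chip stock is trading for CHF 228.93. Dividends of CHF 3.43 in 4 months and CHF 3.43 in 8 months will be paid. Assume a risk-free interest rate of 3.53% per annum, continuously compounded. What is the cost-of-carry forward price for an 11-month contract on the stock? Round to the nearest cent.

CHF 229.50

PV(dividends) I = 3.43·e^(−0.0353·4/12) + 3.43·e^(−0.0353·8/12)
I = 3.3899 + 3.3502 = 6.7401
F = (S − I)·e^(rT) = (228.93 − 6.7401) · e^(0.0353·11/12)
= 222.1899 · e^0.032358 = 222.1899 × 1.032887 = CHF 229.50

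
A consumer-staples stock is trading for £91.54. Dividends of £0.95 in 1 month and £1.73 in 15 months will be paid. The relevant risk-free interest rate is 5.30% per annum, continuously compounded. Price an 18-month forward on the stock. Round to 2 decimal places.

PV(dividends) I = 0.95·e^(−0.0530·1/12) + 1.73·e^(−0.0530·15/12)
I = 0.9458 + 1.6191 = 2.5649
F = (S − I)·e^(rT) = (91.54 − 2.5649) · e^(0.0530·18/12)
= 88.9751 · e^0.079500 = 88.9751 × 1.082746 = £96.34

£96.34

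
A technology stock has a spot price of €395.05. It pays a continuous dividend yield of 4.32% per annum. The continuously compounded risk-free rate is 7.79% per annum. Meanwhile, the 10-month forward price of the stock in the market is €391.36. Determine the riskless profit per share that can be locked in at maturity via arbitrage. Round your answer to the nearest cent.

Fair forward: F* = S·e^(carry·T), with carry = (r − q) = 0.0779 − 0.0432 = 0.0347
F* = 395.05 · e^(0.0347 × 10/12) = 395.05 · e^0.028917 = 395.05 × 1.029339 = €406.6404
Market €391.36 < fair €406.6404: forward underpriced → reverse cash-and-carry (short spot, go long the forward).
At maturity, profit = |F_mkt − F*| = |391.36 − 406.6404| = €15.28 per share

€15.28 per share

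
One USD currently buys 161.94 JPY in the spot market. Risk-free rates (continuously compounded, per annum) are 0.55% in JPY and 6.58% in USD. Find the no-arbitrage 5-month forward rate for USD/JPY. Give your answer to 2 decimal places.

F = S·e^((r_JPY − r_USD)T) = 161.94 · e^((0.0055 − 0.0658) × 5/12)
= 161.94 · e^-0.025125 = 161.94 × 0.975188
F = 157.92 JPY per USD

157.92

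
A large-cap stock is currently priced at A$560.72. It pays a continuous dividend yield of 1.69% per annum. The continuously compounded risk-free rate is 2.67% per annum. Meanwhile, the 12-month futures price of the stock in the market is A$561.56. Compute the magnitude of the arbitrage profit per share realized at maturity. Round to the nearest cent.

A$4.68 per share

Fair futures: F* = S·e^(carry·T), with carry = (r − q) = 0.0267 − 0.0169 = 0.0098
F* = 560.72 · e^(0.0098 × 12/12) = 560.72 · e^0.009800 = 560.72 × 1.009848 = A$566.2420
Market A$561.56 < fair A$566.2420: forward underpriced → reverse cash-and-carry (short spot, go long the forward).
At maturity, profit = |F_mkt − F*| = |561.56 − 566.2420| = A$4.68 per share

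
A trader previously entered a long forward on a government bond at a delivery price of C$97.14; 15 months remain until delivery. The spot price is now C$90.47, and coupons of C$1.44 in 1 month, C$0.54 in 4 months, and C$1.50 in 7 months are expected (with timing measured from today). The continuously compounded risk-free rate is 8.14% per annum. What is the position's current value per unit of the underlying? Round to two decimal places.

-C$0.66

PV(remaining coupons) I = 1.44·e^(−0.0814·1/12) + 0.54·e^(−0.0814·4/12) + 1.50·e^(−0.0814·7/12) = 3.3862
Current forward F = (S − I)·e^(rT) = (90.47 − 3.3862)·e^(0.0814·15/12) = 87.0838 × 1.107107 = 96.4111
Value (long) = (F − K)·e^(−rT) = (96.4111 − 97.14) × 0.903255 = -0.6584
Value = -C$0.66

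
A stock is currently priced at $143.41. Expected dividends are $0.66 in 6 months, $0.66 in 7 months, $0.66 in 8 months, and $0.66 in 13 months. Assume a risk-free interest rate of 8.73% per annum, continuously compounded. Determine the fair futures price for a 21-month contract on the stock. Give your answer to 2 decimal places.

PV(dividends) I = 0.66·e^(−0.0873·6/12) + 0.66·e^(−0.0873·7/12) + 0.66·e^(−0.0873·8/12) + 0.66·e^(−0.0873·13/12)
I = 0.6318 + 0.6272 + 0.6227 + 0.6004 = 2.4821
F = (S − I)·e^(rT) = (143.41 − 2.4821) · e^(0.0873·21/12)
= 140.9279 · e^0.152775 = 140.9279 × 1.165063 = $164.19

$164.19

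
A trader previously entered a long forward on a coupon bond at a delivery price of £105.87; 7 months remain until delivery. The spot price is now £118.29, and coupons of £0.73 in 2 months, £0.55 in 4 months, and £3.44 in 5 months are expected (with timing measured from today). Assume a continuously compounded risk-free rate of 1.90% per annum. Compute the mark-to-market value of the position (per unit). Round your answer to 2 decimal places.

£8.90

PV(remaining coupons) I = 0.73·e^(−0.0190·2/12) + 0.55·e^(−0.0190·4/12) + 3.44·e^(−0.0190·5/12) = 4.6871
Current forward F = (S − I)·e^(rT) = (118.29 − 4.6871)·e^(0.0190·7/12) = 113.6029 × 1.011145 = 114.8690
Value (long) = (F − K)·e^(−rT) = (114.8690 − 105.87) × 0.988978 = 8.8998
Value = £8.90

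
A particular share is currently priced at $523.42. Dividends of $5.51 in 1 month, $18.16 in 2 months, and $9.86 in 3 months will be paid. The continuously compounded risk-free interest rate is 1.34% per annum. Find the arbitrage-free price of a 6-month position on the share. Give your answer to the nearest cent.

PV(dividends) I = 5.51·e^(−0.0134·1/12) + 18.16·e^(−0.0134·2/12) + 9.86·e^(−0.0134·3/12)
I = 5.5039 + 18.1195 + 9.8270 = 33.4504
F = (S − I)·e^(rT) = (523.42 − 33.4504) · e^(0.0134·6/12)
= 489.9696 · e^0.006700 = 489.9696 × 1.006722 = $493.26

$493.26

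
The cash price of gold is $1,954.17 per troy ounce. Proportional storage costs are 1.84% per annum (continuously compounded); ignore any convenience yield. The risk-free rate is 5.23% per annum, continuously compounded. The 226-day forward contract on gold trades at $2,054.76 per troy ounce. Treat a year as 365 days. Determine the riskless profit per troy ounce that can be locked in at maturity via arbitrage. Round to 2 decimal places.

Fair forward: F* = S·e^(carry·T), with carry = (r + u) = 0.0523 + 0.0184 = 0.0707
F* = 1954.17 · e^(0.0707 × 226/365) = 1954.17 · e^0.04377589 = 1954.17 × 1.04474819 = $2041.6156
Market $2054.76 > fair $2041.6156: forward overpriced → cash-and-carry (buy spot, short the forward).
At maturity, profit = |F_mkt − F*| = |2054.76 − 2041.6156| = $13.14 per troy ounce

$13.14 per troy ounce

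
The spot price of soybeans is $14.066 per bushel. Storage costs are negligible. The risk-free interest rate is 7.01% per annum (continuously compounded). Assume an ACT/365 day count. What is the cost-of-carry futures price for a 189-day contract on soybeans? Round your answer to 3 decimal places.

F = S·e^(rT) = 14.066 · e^(0.0701 × 189/365) = 14.066 · e^0.036298
= 14.066 × 1.036965 = $14.586 per bushel

$14.586 per bushel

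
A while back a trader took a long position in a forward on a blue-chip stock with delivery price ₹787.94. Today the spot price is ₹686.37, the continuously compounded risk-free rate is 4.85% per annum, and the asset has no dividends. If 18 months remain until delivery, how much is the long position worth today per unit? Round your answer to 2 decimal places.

Current fair forward for the remaining 18 months: F = S·e^(r·T), r = 0.0485
F = 686.37 · e^(0.0485 × 18/12) = 686.37 × 1.075462 = 738.1649
Value of long forward = (F − K)·e^(−rT) = (738.1649 − 787.94) · e^(−0.0485·18/12)
= -49.7751 × 0.929833 = -46.28

-₹46.28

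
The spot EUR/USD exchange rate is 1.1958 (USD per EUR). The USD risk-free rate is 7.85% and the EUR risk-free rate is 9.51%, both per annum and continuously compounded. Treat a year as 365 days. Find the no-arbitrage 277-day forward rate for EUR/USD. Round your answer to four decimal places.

1.1808

F = S·e^((r_USD − r_EUR)T) = 1.1958 · e^((0.0785 − 0.0951) × 277/365)
= 1.1958 · e^-0.012598 = 1.1958 × 0.987481
F = 1.1808 USD per EUR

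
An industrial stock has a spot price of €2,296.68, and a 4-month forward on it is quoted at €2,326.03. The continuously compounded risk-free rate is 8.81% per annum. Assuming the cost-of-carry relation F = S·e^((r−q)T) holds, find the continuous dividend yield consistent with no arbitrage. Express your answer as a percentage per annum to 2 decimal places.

From F = S·e^((r−q)T): (r − q) = ln(F/S)/T
ln(2326.03/2296.68) = ln(1.012779) = 0.012698
(r − q) = 0.012698 / (4/12) = 0.038094
q = r − ln(F/S)/T = 0.0881 − 0.038094 = 0.050006
q = 5.00%

5.00%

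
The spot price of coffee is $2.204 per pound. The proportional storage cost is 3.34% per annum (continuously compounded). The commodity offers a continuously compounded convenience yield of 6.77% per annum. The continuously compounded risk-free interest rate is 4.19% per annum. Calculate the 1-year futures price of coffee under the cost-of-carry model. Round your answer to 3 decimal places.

Net carry = r + u − y = 0.0419 + 0.0334 − 0.0677 = 0.0076
F = S·e^((r+u−y)T) = 2.204 · e^(0.0076 × 12/12) = 2.204 · e^0.007600
= 2.204 × 1.007629 = $2.221 per pound

$2.221 per pound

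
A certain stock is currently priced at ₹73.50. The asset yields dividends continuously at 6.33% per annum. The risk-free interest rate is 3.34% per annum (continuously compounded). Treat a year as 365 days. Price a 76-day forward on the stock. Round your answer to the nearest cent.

₹73.04

F = S·e^((r − q)T) = 73.50 · e^((0.0334 − 0.0633) × 76/365)
= 73.50 · e^-0.006226 = 73.50 × 0.993793
F = ₹73.04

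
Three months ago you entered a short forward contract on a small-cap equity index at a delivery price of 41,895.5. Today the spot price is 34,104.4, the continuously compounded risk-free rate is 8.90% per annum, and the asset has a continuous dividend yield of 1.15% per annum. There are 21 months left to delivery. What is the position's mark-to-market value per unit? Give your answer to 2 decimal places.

2428.13

Current fair forward for the remaining 21 months: F = S·e^((r − q)·T), (r − q) = 0.0890 − 0.0115 = 0.0775
F = 34104.4 · e^(0.0775 × 21/12) = 34104.4 × 1.14525234 = 39058.1439
Value of long forward = (F − K)·e^(−rT) = (39058.1439 − 41895.5) · e^(−0.0890·21/12)
= -2837.3561 × 0.85577311 = -2428.13
Short position value = −(long value) = 2428.13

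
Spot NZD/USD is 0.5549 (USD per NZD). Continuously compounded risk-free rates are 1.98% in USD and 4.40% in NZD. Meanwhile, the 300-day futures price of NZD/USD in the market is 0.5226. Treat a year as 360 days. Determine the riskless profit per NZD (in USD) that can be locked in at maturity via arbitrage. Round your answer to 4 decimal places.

Fair futures: F* = S·e^(carry·T), with carry = (r_USD − r_NZD) = 0.0198 − 0.0440 = -0.0242
F* = 0.5549 · e^(-0.0242 × 300/360) = 0.5549 · e^-0.020167 = 0.5549 × 0.980035 = 0.5438
Market 0.5226 < fair 0.5438: forward underpriced → reverse cash-and-carry (short spot, go long the forward).
At maturity, profit = |F_mkt − F*| = |0.5226 − 0.5438| = 0.0212 per NZD (in USD)

0.0212 per NZD (in USD)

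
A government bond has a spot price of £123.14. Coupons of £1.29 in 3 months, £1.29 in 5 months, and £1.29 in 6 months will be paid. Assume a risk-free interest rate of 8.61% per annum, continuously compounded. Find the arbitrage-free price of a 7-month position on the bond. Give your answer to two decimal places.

PV(coupons) I = 1.29·e^(−0.0861·3/12) + 1.29·e^(−0.0861·5/12) + 1.29·e^(−0.0861·6/12)
I = 1.2625 + 1.2445 + 1.2356 = 3.7426
F = (S − I)·e^(rT) = (123.14 − 3.7426) · e^(0.0861·7/12)
= 119.3974 · e^0.050225 = 119.3974 × 1.051508 = £125.55

£125.55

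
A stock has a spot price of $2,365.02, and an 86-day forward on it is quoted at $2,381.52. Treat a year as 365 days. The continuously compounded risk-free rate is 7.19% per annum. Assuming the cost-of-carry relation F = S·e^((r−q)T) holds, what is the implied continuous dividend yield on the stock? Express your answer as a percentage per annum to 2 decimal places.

From F = S·e^((r−q)T): (r − q) = ln(F/S)/T
ln(2381.52/2365.02) = ln(1.006977) = 0.006953
(r − q) = 0.006953 / (86/365) = 0.029510
q = r − ln(F/S)/T = 0.0719 − 0.029510 = 0.042390
q = 4.24%

4.24%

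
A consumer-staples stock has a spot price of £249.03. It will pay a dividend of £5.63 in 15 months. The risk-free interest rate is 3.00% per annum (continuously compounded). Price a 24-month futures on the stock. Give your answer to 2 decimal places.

£258.67

PV(dividends) I = 5.63·e^(−0.0300·15/12)
I = 5.4228
F = (S − I)·e^(rT) = (249.03 − 5.4228) · e^(0.0300·24/12)
= 243.6072 · e^0.060000 = 243.6072 × 1.061837 = £258.67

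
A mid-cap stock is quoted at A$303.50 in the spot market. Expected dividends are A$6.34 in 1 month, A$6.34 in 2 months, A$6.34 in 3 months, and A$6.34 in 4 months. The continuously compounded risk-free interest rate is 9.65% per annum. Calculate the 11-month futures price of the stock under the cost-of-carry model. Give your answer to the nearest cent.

PV(dividends) I = 6.34·e^(−0.0965·1/12) + 6.34·e^(−0.0965·2/12) + 6.34·e^(−0.0965·3/12) + 6.34·e^(−0.0965·4/12)
I = 6.2892 + 6.2388 + 6.1889 + 6.1393 = 24.8562
F = (S − I)·e^(rT) = (303.50 − 24.8562) · e^(0.0965·11/12)
= 278.6438 · e^0.088458 = 278.6438 × 1.092488 = A$304.42

A$304.42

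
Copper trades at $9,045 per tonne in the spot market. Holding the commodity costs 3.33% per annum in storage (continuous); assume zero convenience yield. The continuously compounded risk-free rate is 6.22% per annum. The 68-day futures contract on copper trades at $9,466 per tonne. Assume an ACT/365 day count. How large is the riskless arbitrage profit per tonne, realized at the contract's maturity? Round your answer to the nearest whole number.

Fair futures: F* = S·e^(carry·T), with carry = (r + u) = 0.0622 + 0.0333 = 0.0955
F* = 9045 · e^(0.0955 × 68/365) = 9045 · e^0.017792 = 9045 × 1.017951 = $9207.3668
Market $9466 > fair $9207.3668: forward overpriced → cash-and-carry (buy spot, short the forward).
At maturity, profit = |F_mkt − F*| = |9466 − 9207.3668| = $259 per tonne

$259 per tonne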